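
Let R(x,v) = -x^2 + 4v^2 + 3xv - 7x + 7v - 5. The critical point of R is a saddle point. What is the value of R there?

∂R/∂x = -2x + 3v - 7 = 0 and ∂R/∂v = 3x + 8v + 7 = 0, so (x, v) = (-77/25, 7/25).
The Hessian has R_{xx} = -2, R_{vv} = 8, R_{xv} = 3, giving D = -25 < 0, so the point is a saddle point.
R(-77/25, 7/25) = 169/25.

169/25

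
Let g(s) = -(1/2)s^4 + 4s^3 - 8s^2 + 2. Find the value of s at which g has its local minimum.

2

g'(s) = -2s^3 + 12s^2 - 16s = 0 at s = 0, 2, 4.
g''(s) = -6s^2 + 24s - 16. g''(0) = -16 < 0 ⇒ local maximum; g''(2) = 8 > 0 ⇒ local minimum; g''(4) = -16 < 0 ⇒ local maximum.
The local minimum is g(2) = -6.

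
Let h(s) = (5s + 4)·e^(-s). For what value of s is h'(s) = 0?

By the product rule, h'(s) = (-5s + 1)·e^(-s). Since e^(-s) > 0, the only critical point is s = 1/5.
h''(1/5) has the same sign as -5 < 0, so this is a local maximum.
h(1/5) = (5)·e^(-1/5) ≈ 4.0937.

1/5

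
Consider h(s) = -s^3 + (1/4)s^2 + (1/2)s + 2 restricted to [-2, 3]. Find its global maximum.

10

h'(s) = -3s^2 + (1/2)s + 1/2, which vanishes at s = -1/3 and s = 1/2.
Candidates: h(-2) = 10, h(-1/3) = 205/108, h(1/2) = 35/16, h(3) = -85/4.
The maximum over the interval is 10, attained at s = -2.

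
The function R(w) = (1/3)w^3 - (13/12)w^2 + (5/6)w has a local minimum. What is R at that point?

R'(w) = w^2 - (13/6)w + 5/6. Setting R'(w) = 0 gives w ∈ {1/2, 5/3}.
Since R''(w) = 2w - 13/6, we get R''(1/2) = -7/6 < 0 ⇒ local maximum; R''(5/3) = 7/6 > 0 ⇒ local minimum.
So the local minimum value is R(5/3) = -25/324.

-25/324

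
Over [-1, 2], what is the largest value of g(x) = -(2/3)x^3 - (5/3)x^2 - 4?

The derivative is -2x^2 - (10/3)x, whose only zero in [-1, 2] is x = 0.
Evaluating at the critical points and endpoints: g(-1) = -5,  g(0) = -4,  g(2) = -16.
Hence the absolute maximum is -4 at x = 0.

-4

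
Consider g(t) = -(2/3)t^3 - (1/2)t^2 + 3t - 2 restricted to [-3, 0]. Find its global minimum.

The derivative is -2t^2 - t + 3, whose only zero in [-3, 0] is t = -3/2.
Compare values at every candidate in [-3, 0]: g(-3) = 5/2; g(-3/2) = -43/8; g(0) = -2.
The minimum over the interval is -43/8, attained at t = -3/2.

-43/8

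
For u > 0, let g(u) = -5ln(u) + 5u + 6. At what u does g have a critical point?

g'(u) = -5/u + 5 = 0 gives u = 1.
g''(u) = 5/u², which is positive for u > 0, so this is a local minimum.
g(1) = -5·ln(1) + 5 + 6 ≈ 11.0000.

1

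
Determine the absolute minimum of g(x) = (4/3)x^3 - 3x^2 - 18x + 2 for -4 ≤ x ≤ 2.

Differentiating, g'(x) = 4x^2 - 6x - 18; whose only zero in [-4, 2] is x = -3/2.
Compare values at every candidate in [-4, 2]: g(-4) = -178/3; g(-3/2) = 71/4; g(2) = -106/3.
So the minimum is g(-4) = -178/3.

-178/3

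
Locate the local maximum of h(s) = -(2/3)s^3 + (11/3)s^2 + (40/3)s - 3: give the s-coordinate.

5

h'(s) = -2s^2 + (22/3)s + 40/3 = 0 at s = -4/3, 5.
h''(s) = -4s + 22/3. h''(-4/3) = 38/3 > 0 ⇒ local minimum; h''(5) = -38/3 < 0 ⇒ local maximum.
So the local maximum value is h(5) = 72.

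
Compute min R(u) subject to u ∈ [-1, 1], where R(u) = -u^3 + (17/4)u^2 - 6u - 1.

-15/4

Differentiating, R'(u) = -3u^2 + (17/2)u - 6; which has no zeros in [-1, 1].
Candidates: R(-1) = 41/4; R(1) = -15/4.
Hence the absolute minimum is -15/4 at u = 1.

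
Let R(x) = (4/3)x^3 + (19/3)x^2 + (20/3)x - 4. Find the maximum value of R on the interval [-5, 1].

Differentiating, R'(x) = 4x^2 + (38/3)x + 20/3; which vanishes at x = -5/2 and x = -2/3.
Compare values at every candidate in [-5, 1]: R(-5) = -137/3, R(-5/2) = -23/12, R(-2/3) = -488/81, R(1) = 31/3.
Hence the absolute maximum is 31/3 at x = 1.

31/3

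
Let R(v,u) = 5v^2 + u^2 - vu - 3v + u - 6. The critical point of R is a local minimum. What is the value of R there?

∂R/∂v = 10v - u - 3 = 0 and ∂R/∂u = -v + 2u + 1 = 0, so (v, u) = (5/19, -7/19).
The Hessian has R_{vv} = 10, R_{uu} = 2, R_{vu} = -1, giving D = 19 > 0 with R_{vv} > 0, so the point is a local minimum.
R(5/19, -7/19) = -125/19.

-125/19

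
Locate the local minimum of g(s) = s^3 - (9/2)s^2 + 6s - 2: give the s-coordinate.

2

g'(s) = 3s^2 - 9s + 6. Setting g'(s) = 0 gives s ∈ {1, 2}.
g''(s) = 6s - 9. g''(1) = -3 < 0 ⇒ local maximum; g''(2) = 3 > 0 ⇒ local minimum.
So the local minimum value is g(2) = 0.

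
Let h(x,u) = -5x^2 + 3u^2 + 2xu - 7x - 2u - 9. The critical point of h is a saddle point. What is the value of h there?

∂h/∂x = -10x + 2u - 7 = 0 and ∂h/∂u = 2x + 6u - 2 = 0, so (x, u) = (-19/32, 17/32).
The Hessian has h_{xx} = -10, h_{uu} = 6, h_{xu} = 2, giving D = -64 < 0, so the point is a saddle point.
h(-19/32, 17/32) = -477/64.

-477/64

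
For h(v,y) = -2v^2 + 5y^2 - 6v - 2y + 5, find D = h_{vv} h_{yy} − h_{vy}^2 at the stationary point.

-40

∂h/∂v = -4v - 6 = 0 and ∂h/∂y = 10y - 2 = 0, so (v, y) = (-3/2, 1/5).
The Hessian has h_{vv} = -4, h_{yy} = 10, h_{vy} = 0, giving D = -40 < 0, so the point is a saddle point.
D = (-4)·(10) − (0)^2 = -40.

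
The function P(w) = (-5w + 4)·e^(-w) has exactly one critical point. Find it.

P'(w) = (-5)·e^(-w) + (-5w + 4)·(-1)·e^(-w) = (5w - 9)·e^(-w). Since e^(-w) > 0, the only critical point is w = 9/5.
P''(9/5) has the same sign as 5 > 0, so this is a local minimum.
P(9/5) = (-5)·e^(-9/5) ≈ -0.8265.

9/5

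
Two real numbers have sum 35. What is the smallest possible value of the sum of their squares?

1225/2

With a + b = 35, a^2 + b^2 = a^2 + (35 − a)^2.
The derivative 2a − 2(35 − a) = 4a − 70 vanishes at a = 35/2; second derivative 4 > 0, a minimum.
The minimum is 2·(35/2)^2 = 1225/2.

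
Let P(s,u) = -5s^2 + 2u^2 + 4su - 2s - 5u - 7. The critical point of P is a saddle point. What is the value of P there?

∂P/∂s = -10s + 4u - 2 = 0 and ∂P/∂u = 4s + 4u - 5 = 0, so (s, u) = (3/14, 29/28).
The Hessian has P_{ss} = -10, P_{uu} = 4, P_{su} = 4, giving D = -56 < 0, so the point is a saddle point.
P(3/14, 29/28) = -549/56.

-549/56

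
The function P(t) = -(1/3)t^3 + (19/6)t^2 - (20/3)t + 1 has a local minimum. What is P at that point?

-247/81

Critical points: P'(t) = -t^2 + (19/3)t - 20/3 vanishes at t = 4/3, 5.
Since P''(t) = -2t + 19/3, we get P''(4/3) = 11/3 > 0 ⇒ local minimum; P''(5) = -11/3 < 0 ⇒ local maximum.
Thus P has its local minimum at t = 4/3, with value -247/81.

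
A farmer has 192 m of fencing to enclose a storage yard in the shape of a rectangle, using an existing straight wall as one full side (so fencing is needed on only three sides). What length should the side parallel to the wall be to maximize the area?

Let the sides perpendicular to the wall have length x and the parallel side y, so 2x + y = 192 and the area is A = xy = x(192 − 2x).
A'(x) = 192 − 4x = 0 gives x = 48, and A''(x) = −4 < 0 confirms a maximum.
Then y = 192 − 2·48 = 96 and A = 4608.

96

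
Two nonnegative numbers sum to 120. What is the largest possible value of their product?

With x + y = 120, the product is P(x) = x(120 − x).
P'(x) = 120 − 2x = 0 gives x = 60; P'' = −2 < 0, so this is the maximum.
P = 60·60 = 3600.

3600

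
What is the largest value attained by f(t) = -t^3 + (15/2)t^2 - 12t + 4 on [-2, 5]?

f'(t) = -3t^2 + 15t - 12, which vanishes at t = 1 and t = 4.
Evaluating at the critical points and endpoints: f(-2) = 66,  f(1) = -3/2,  f(4) = 12,  f(5) = 13/2.
Hence the absolute maximum is 66 at t = -2.

66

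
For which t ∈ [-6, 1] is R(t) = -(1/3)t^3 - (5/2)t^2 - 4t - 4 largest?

The derivative is -t^2 - 5t - 4, which vanishes at t = -4 and t = -1.
Candidates: R(-6) = 2,  R(-4) = -20/3,  R(-1) = -13/6,  R(1) = -65/6.
Hence the absolute maximum is 2 at t = -6.

-6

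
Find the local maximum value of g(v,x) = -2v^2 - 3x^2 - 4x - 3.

∂g/∂v = -4v = 0 and ∂g/∂x = -6x - 4 = 0, so (v, x) = (0, -2/3).
The Hessian has g_{vv} = -4, g_{xx} = -6, g_{vx} = 0, giving D = 24 > 0 with g_{vv} < 0, so the point is a local maximum.
g(0, -2/3) = -5/3.

-5/3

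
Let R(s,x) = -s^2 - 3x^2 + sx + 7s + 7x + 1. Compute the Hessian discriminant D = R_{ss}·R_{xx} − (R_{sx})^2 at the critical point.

11

∂R/∂s = -2s + x + 7 = 0 and ∂R/∂x = s - 6x + 7 = 0, so (s, x) = (49/11, 21/11).
The Hessian has R_{ss} = -2, R_{xx} = -6, R_{sx} = 1, giving D = 11 > 0 with R_{ss} < 0, so the point is a local maximum.
D = (-2)·(-6) − (1)^2 = 11.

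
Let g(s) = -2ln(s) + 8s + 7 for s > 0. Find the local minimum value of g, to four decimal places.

11.7726

g'(s) = -2/s + 8 = 0 gives s = 1/4.
g''(s) = 2/s², which is positive for s > 0, so this is a local minimum.
g(1/4) = -2·ln(1/4) + 2 + 7 ≈ 11.7726.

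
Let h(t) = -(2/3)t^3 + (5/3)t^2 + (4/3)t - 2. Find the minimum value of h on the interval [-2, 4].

The derivative is -2t^2 + (10/3)t + 4/3, which vanishes at t = -1/3 and t = 2.
Compare values at every candidate in [-2, 4]: h(-2) = 22/3, h(-1/3) = -181/81, h(2) = 2, h(4) = -38/3.
The minimum over the interval is -38/3, attained at t = 4.

-38/3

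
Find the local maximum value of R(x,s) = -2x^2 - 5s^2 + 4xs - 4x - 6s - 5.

∂R/∂x = -4x + 4s - 4 = 0 and ∂R/∂s = 4x - 10s - 6 = 0, so (x, s) = (-8/3, -5/3).
The Hessian has R_{xx} = -4, R_{ss} = -10, R_{xs} = 4, giving D = 24 > 0 with R_{xx} < 0, so the point is a local maximum.
R(-8/3, -5/3) = 16/3.

16/3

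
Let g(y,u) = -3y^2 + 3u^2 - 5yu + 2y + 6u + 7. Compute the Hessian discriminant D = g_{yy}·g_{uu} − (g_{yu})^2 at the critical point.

-61

∂g/∂y = -6y - 5u + 2 = 0 and ∂g/∂u = -5y + 6u + 6 = 0, so (y, u) = (42/61, -26/61).
The Hessian has g_{yy} = -6, g_{uu} = 6, g_{yu} = -5, giving D = -61 < 0, so the point is a saddle point.
D = (-6)·(6) − (-5)^2 = -61.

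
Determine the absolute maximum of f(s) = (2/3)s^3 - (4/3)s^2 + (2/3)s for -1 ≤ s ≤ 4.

24

Differentiating, f'(s) = 2s^2 - (8/3)s + 2/3; which vanishes at s = 1/3 and s = 1.
Evaluating at the critical points and endpoints: f(-1) = -8/3,  f(1/3) = 8/81,  f(1) = 0,  f(4) = 24.
The maximum over the interval is 24, attained at s = 4.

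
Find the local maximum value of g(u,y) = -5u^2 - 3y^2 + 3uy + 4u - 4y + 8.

∂g/∂u = -10u + 3y + 4 = 0 and ∂g/∂y = 3u - 6y - 4 = 0, so (u, y) = (4/17, -28/51).
The Hessian has g_{uu} = -10, g_{yy} = -6, g_{uy} = 3, giving D = 51 > 0 with g_{uu} < 0, so the point is a local maximum.
g(4/17, -28/51) = 488/51.

488/51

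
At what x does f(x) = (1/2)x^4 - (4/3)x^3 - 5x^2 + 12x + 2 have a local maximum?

1

f'(x) = 2x^3 - 4x^2 - 10x + 12. Setting f'(x) = 0 gives x ∈ {-2, 1, 3}.
f''(x) = 6x^2 - 8x - 10. f''(-2) = 30 > 0 ⇒ local minimum; f''(1) = -12 < 0 ⇒ local maximum; f''(3) = 20 > 0 ⇒ local minimum.
So the local maximum value is f(1) = 49/6.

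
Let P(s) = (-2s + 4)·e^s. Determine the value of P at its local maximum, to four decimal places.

P'(s) = (-2)·e^s + (-2s + 4)·1·e^s = (-2s + 2)·e^s. Since e^s > 0, the only critical point is s = 1.
P''(1) has the same sign as -2 < 0, so this is a local maximum.
P(1) = (2)·e^(1) ≈ 5.4366.

5.4366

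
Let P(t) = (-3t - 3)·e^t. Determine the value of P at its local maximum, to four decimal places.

0.4060

By the product rule, P'(t) = (-3t - 6)·e^t. Since e^t > 0, the only critical point is t = -2.
P''(-2) has the same sign as -3 < 0, so this is a local maximum.
P(-2) = (3)·e^(-2) ≈ 0.4060.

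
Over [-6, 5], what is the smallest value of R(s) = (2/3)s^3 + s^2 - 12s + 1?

The derivative is 2s^2 + 2s - 12, which vanishes at s = -3 and s = 2.
Evaluating at the critical points and endpoints: R(-6) = -35, R(-3) = 28, R(2) = -41/3, R(5) = 148/3.
So the minimum is R(-6) = -35.

-35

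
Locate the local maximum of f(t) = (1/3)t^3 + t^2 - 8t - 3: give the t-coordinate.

f'(t) = t^2 + 2t - 8. Setting f'(t) = 0 gives t ∈ {-4, 2}.
f''(t) = 2t + 2. f''(-4) = -6 < 0 ⇒ local maximum; f''(2) = 6 > 0 ⇒ local minimum.
Thus f has its local maximum at t = -4, with value 71/3.

-4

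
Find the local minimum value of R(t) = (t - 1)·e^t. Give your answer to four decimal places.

R'(t) = 1·e^t + (t - 1)·1·e^t = (t)·e^t. Since e^t > 0, the only critical point is t = 0.
R''(0) has the same sign as 1 > 0, so this is a local minimum.
R(0) = (-1)·e^(0) ≈ -1.0000.

-1.0000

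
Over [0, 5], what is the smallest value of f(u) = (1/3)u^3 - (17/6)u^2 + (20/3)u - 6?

-6

The derivative is u^2 - (17/3)u + 20/3, which vanishes at u = 5/3 and u = 4.
Candidates: f(0) = -6,  f(5/3) = -197/162,  f(4) = -10/3,  f(5) = -11/6.
So the minimum is f(0) = -6.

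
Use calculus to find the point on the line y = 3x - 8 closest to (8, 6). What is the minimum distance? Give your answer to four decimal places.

Minimize D(x)^2 = (x - 8)^2 + (3x - 14)^2.
d/dx[D^2] = 2(x - 8) + 2·3·(3x - 14) = 0 ⇒ x = 5.
Then y = 7 and the distance is √(10) ≈ 3.1623.

3.1623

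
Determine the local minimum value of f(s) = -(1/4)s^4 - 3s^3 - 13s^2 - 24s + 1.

67/4

f'(s) = -s^3 - 9s^2 - 26s - 24. Setting f'(s) = 0 gives s ∈ {-4, -3, -2}.
f''(s) = -3s^2 - 18s - 26. f''(-4) = -2 < 0 ⇒ local maximum; f''(-3) = 1 > 0 ⇒ local minimum; f''(-2) = -2 < 0 ⇒ local maximum.
The local minimum is f(-3) = 67/4.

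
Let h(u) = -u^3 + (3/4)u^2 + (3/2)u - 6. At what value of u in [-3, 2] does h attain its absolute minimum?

Differentiating, h'(u) = -3u^2 + (3/2)u + 3/2; which vanishes at u = -1/2 and u = 1.
Compare values at every candidate in [-3, 2]: h(-3) = 93/4, h(-1/2) = -103/16, h(1) = -19/4, h(2) = -8.
Hence the absolute minimum is -8 at u = 2.

2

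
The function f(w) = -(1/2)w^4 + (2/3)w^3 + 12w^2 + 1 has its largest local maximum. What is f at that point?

323/3

Critical points: f'(w) = -2w^3 + 2w^2 + 24w vanishes at w = -3, 0, 4.
Since f''(w) = -6w^2 + 4w + 24, we get f''(-3) = -42 < 0 ⇒ local maximum; f''(0) = 24 > 0 ⇒ local minimum; f''(4) = -56 < 0 ⇒ local maximum.
The largest local maximum is f(4) = 323/3.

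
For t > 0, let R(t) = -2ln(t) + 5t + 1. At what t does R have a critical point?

2/5

R'(t) = -2/t + 5 = 0 gives t = 2/5.
R''(t) = 2/t², which is positive for t > 0, so this is a local minimum.
R(2/5) = -2·ln(2/5) + 2 + 1 ≈ 4.8326.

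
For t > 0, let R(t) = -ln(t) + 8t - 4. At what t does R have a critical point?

R'(t) = -1/t + 8 = 0 gives t = 1/8.
R''(t) = 1/t², which is positive for t > 0, so this is a local minimum.
R(1/8) = -1·ln(1/8) + 1 - 4 ≈ -0.9206.

1/8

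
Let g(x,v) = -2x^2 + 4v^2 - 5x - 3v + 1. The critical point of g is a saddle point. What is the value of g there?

∂g/∂x = -4x - 5 = 0 and ∂g/∂v = 8v - 3 = 0, so (x, v) = (-5/4, 3/8).
The Hessian has g_{xx} = -4, g_{vv} = 8, g_{xv} = 0, giving D = -32 < 0, so the point is a saddle point.
g(-5/4, 3/8) = 57/16.

57/16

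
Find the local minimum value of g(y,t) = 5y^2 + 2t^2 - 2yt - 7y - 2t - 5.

-163/18

∂g/∂y = 10y - 2t - 7 = 0 and ∂g/∂t = -2y + 4t - 2 = 0, so (y, t) = (8/9, 17/18).
The Hessian has g_{yy} = 10, g_{tt} = 4, g_{yt} = -2, giving D = 36 > 0 with g_{yy} > 0, so the point is a local minimum.
g(8/9, 17/18) = -163/18.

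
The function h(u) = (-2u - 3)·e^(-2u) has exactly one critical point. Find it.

h'(u) = (-2)·e^(-2u) + (-2u - 3)·(-2)·e^(-2u) = (4u + 4)·e^(-2u). Since e^(-2u) > 0, the only critical point is u = -1.
h''(-1) has the same sign as 4 > 0, so this is a local minimum.
h(-1) = (-1)·e^(2) ≈ -7.3891.

-1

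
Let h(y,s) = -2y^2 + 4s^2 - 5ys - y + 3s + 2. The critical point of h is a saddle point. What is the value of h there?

∂h/∂y = -4y - 5s - 1 = 0 and ∂h/∂s = -5y + 8s + 3 = 0, so (y, s) = (7/57, -17/57).
The Hessian has h_{yy} = -4, h_{ss} = 8, h_{ys} = -5, giving D = -57 < 0, so the point is a saddle point.
h(7/57, -17/57) = 85/57.

85/57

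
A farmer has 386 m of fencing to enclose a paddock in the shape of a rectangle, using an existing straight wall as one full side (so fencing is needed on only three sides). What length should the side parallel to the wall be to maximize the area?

Let the sides perpendicular to the wall have length x and the parallel side y, so 2x + y = 386 and the area is A = xy = x(386 − 2x).
A'(x) = 386 − 4x = 0 gives x = 193/2, and A''(x) = −4 < 0 confirms a maximum.
Then y = 386 − 2·193/2 = 193 and A = 37249/2.

193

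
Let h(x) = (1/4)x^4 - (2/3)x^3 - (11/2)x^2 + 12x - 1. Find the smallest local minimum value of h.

-193/4

h'(x) = x^3 - 2x^2 - 11x + 12 = 0 at x = -3, 1, 4.
Since h''(x) = 3x^2 - 4x - 11, we get h''(-3) = 28 > 0 ⇒ local minimum; h''(1) = -12 < 0 ⇒ local maximum; h''(4) = 21 > 0 ⇒ local minimum.
So the smallest local minimum value is h(-3) = -193/4.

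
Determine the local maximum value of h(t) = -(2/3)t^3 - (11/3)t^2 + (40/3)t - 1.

h'(t) = -2t^2 - (22/3)t + 40/3. Setting h'(t) = 0 gives t ∈ {-5, 4/3}.
Second-derivative test with h''(t) = -4t - 22/3: h''(-5) = 38/3 > 0 ⇒ local minimum; h''(4/3) = -38/3 < 0 ⇒ local maximum.
So the local maximum value is h(4/3) = 703/81.

703/81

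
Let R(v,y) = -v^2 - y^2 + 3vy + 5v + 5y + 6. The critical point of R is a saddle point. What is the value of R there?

-19

∂R/∂v = -2v + 3y + 5 = 0 and ∂R/∂y = 3v - 2y + 5 = 0, so (v, y) = (-5, -5).
The Hessian has R_{vv} = -2, R_{yy} = -2, R_{vy} = 3, giving D = -5 < 0, so the point is a saddle point.
R(-5, -5) = -19.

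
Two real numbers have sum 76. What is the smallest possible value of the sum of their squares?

With a + b = 76, a^2 + b^2 = a^2 + (76 − a)^2.
The derivative 2a − 2(76 − a) = 4a − 152 vanishes at a = 38; second derivative 4 > 0, a minimum.
The minimum is 2·(38)^2 = 2888.

2888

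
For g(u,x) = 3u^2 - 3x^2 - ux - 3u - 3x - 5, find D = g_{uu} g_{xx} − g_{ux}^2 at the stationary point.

∂g/∂u = 6u - x - 3 = 0 and ∂g/∂x = -u - 6x - 3 = 0, so (u, x) = (15/37, -21/37).
The Hessian has g_{uu} = 6, g_{xx} = -6, g_{ux} = -1, giving D = -37 < 0, so the point is a saddle point.
D = (6)·(-6) − (-1)^2 = -37.

-37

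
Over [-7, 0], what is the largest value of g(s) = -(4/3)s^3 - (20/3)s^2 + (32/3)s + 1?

57

Differentiating, g'(s) = -4s^2 - (40/3)s + 32/3; whose only zero in [-7, 0] is s = -4.
Compare values at every candidate in [-7, 0]: g(-7) = 57,  g(-4) = -63,  g(0) = 1.
So the maximum is g(-7) = 57.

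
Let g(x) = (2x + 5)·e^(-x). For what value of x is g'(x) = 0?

-3/2

By the product rule, g'(x) = (-2x - 3)·e^(-x). Since e^(-x) > 0, the only critical point is x = -3/2.
g''(-3/2) has the same sign as -2 < 0, so this is a local maximum.
g(-3/2) = (2)·e^(3/2) ≈ 8.9634.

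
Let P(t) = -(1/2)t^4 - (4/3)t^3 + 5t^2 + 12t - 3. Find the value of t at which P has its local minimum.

P'(t) = -2t^3 - 4t^2 + 10t + 12. Setting P'(t) = 0 gives t ∈ {-3, -1, 2}.
Since P''(t) = -6t^2 - 8t + 10, we get P''(-3) = -20 < 0 ⇒ local maximum; P''(-1) = 12 > 0 ⇒ local minimum; P''(2) = -30 < 0 ⇒ local maximum.
Thus P has its local minimum at t = -1, with value -55/6.

-1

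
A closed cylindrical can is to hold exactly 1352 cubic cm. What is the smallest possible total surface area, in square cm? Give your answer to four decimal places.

With radius r and height h, πr²h = 1352 so h = 1352/(πr²), and S(r) = 2πr² + 2πrh = 2πr² + 2·1352/r.
S'(r) = 4πr − 2·1352/r² = 0 ⇒ r³ = 1352/(2π), so r ≈ 5.9924 and h = 2r ≈ 11.9847.
S''(r) = 4π + 4·1352/r³ > 0, so this is the minimum; S ≈ 676.8602.

676.8602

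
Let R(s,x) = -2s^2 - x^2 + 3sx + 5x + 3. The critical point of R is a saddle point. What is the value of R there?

-47

∂R/∂s = -4s + 3x = 0 and ∂R/∂x = 3s - 2x + 5 = 0, so (s, x) = (-15, -20).
The Hessian has R_{ss} = -4, R_{xx} = -2, R_{sx} = 3, giving D = -1 < 0, so the point is a saddle point.
R(-15, -20) = -47.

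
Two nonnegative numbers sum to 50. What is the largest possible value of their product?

625

With x + y = 50, the product is P(x) = x(50 − x).
P'(x) = 50 − 2x = 0 gives x = 25; P'' = −2 < 0, so this is the maximum.
P = 25·25 = 625.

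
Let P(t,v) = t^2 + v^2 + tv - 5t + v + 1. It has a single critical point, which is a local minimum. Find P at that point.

∂P/∂t = 2t + v - 5 = 0 and ∂P/∂v = t + 2v + 1 = 0, so (t, v) = (11/3, -7/3).
The Hessian has P_{tt} = 2, P_{vv} = 2, P_{tv} = 1, giving D = 3 > 0 with P_{tt} > 0, so the point is a local minimum.
P(11/3, -7/3) = -28/3.

-28/3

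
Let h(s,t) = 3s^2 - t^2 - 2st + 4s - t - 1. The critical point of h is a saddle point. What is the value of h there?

∂h/∂s = 6s - 2t + 4 = 0 and ∂h/∂t = -2s - 2t - 1 = 0, so (s, t) = (-5/8, 1/8).
The Hessian has h_{ss} = 6, h_{tt} = -2, h_{st} = -2, giving D = -16 < 0, so the point is a saddle point.
h(-5/8, 1/8) = -37/16.

-37/16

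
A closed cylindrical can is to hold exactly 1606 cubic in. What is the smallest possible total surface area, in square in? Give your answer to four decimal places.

759.1803

With radius r and height h, πr²h = 1606 so h = 1606/(πr²), and S(r) = 2πr² + 2πrh = 2πr² + 2·1606/r.
S'(r) = 4πr − 2·1606/r² = 0 ⇒ r³ = 1606/(2π), so r ≈ 6.3463 and h = 2r ≈ 12.6926.
S''(r) = 4π + 4·1606/r³ > 0, so this is the minimum; S ≈ 759.1803.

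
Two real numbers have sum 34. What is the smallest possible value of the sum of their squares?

With a + b = 34, a^2 + b^2 = a^2 + (34 − a)^2.
The derivative 2a − 2(34 − a) = 4a − 68 vanishes at a = 17; second derivative 4 > 0, a minimum.
The minimum is 2·(17)^2 = 578.

578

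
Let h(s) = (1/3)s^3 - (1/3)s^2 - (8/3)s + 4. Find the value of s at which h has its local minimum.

h'(s) = s^2 - (2/3)s - 8/3 = 0 at s = -4/3, 2.
h''(s) = 2s - 2/3. h''(-4/3) = -10/3 < 0 ⇒ local maximum; h''(2) = 10/3 > 0 ⇒ local minimum.
The local minimum is h(2) = 0.

2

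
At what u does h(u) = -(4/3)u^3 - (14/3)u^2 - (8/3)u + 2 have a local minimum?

h'(u) = -4u^2 - (28/3)u - 8/3 = 0 at u = -2, -1/3.
h''(u) = -8u - 28/3. h''(-2) = 20/3 > 0 ⇒ local minimum; h''(-1/3) = -20/3 < 0 ⇒ local maximum.
The local minimum is h(-2) = -2/3.

-2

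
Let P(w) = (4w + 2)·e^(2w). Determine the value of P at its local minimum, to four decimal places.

-0.2707

P'(w) = 4·e^(2w) + (4w + 2)·2·e^(2w) = (8w + 8)·e^(2w). Since e^(2w) > 0, the only critical point is w = -1.
P''(-1) has the same sign as 8 > 0, so this is a local minimum.
P(-1) = (-2)·e^(-2) ≈ -0.2707.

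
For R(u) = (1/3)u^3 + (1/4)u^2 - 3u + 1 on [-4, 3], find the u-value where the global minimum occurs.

-4

The derivative is u^2 + (1/2)u - 3, which vanishes at u = -2 and u = 3/2.
Evaluating at the critical points and endpoints: R(-4) = -13/3, R(-2) = 16/3, R(3/2) = -29/16, R(3) = 13/4.
Hence the absolute minimum is -13/3 at u = -4.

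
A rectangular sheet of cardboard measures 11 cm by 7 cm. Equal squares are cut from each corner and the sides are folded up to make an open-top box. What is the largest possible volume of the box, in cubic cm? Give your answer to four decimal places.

With cut size x, the volume is V(x) = x(11 − 2x)(7 − 2x) for 0 < x < 3.5.
V'(x) = 12x^2 − 72x + 77. Setting V'(x) = 0 gives x ≈ 1.3927 (the root in (0, 3.5)).
V''(x) = 24x − 72 is negative there, so this is the maximum; V ≈ 48.2170.

48.2170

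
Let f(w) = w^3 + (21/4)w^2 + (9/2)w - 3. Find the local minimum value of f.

f'(w) = 3w^2 + (21/2)w + 9/2 = 0 at w = -3, -1/2.
f''(w) = 6w + 21/2. f''(-3) = -15/2 < 0 ⇒ local maximum; f''(-1/2) = 15/2 > 0 ⇒ local minimum.
So the local minimum value is f(-1/2) = -65/16.

-65/16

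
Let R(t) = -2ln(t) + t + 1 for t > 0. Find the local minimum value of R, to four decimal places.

R'(t) = -2/t + 1 = 0 gives t = 2.
R''(t) = 2/t², which is positive for t > 0, so this is a local minimum.
R(2) = -2·ln(2) + 2 + 1 ≈ 1.6137.

1.6137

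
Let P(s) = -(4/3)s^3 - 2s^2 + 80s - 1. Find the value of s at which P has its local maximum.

4

P'(s) = -4s^2 - 4s + 80. Setting P'(s) = 0 gives s ∈ {-5, 4}.
P''(s) = -8s - 4. P''(-5) = 36 > 0 ⇒ local minimum; P''(4) = -36 < 0 ⇒ local maximum.
So the local maximum value is P(4) = 605/3.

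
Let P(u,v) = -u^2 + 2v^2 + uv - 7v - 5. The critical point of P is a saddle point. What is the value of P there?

∂P/∂u = -2u + v = 0 and ∂P/∂v = u + 4v - 7 = 0, so (u, v) = (7/9, 14/9).
The Hessian has P_{uu} = -2, P_{vv} = 4, P_{uv} = 1, giving D = -9 < 0, so the point is a saddle point.
P(7/9, 14/9) = -94/9.

-94/9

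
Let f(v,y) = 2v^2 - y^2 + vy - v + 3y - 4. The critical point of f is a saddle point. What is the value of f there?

∂f/∂v = 4v + y - 1 = 0 and ∂f/∂y = v - 2y + 3 = 0, so (v, y) = (-1/9, 13/9).
The Hessian has f_{vv} = 4, f_{yy} = -2, f_{vy} = 1, giving D = -9 < 0, so the point is a saddle point.
f(-1/9, 13/9) = -16/9.

-16/9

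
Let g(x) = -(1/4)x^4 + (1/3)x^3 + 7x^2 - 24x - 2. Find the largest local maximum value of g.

362/3

g'(x) = -x^3 + x^2 + 14x - 24 = 0 at x = -4, 2, 3.
Second-derivative test with g''(x) = -3x^2 + 2x + 14: g''(-4) = -42 < 0 ⇒ local maximum; g''(2) = 6 > 0 ⇒ local minimum; g''(3) = -7 < 0 ⇒ local maximum.
So the largest local maximum value is g(-4) = 362/3.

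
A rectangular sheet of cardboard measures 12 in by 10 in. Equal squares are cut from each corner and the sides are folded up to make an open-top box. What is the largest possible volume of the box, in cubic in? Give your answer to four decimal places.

With cut size x, the volume is V(x) = x(12 − 2x)(10 − 2x) for 0 < x < 5.
V'(x) = 12x^2 − 88x + 120. Setting V'(x) = 0 gives x ≈ 1.8107 (the root in (0, 5)).
V''(x) = 24x − 88 is negative there, so this is the maximum; V ≈ 96.7706.

96.7706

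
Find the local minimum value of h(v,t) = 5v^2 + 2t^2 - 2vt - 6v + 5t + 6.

79/36

∂h/∂v = 10v - 2t - 6 = 0 and ∂h/∂t = -2v + 4t + 5 = 0, so (v, t) = (7/18, -19/18).
The Hessian has h_{vv} = 10, h_{tt} = 4, h_{vt} = -2, giving D = 36 > 0 with h_{vv} > 0, so the point is a local minimum.
h(7/18, -19/18) = 79/36.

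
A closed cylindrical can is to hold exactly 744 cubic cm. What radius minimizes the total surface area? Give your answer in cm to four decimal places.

4.9106

With radius r and height h, πr²h = 744 so h = 744/(πr²), and S(r) = 2πr² + 2πrh = 2πr² + 2·744/r.
S'(r) = 4πr − 2·744/r² = 0 ⇒ r³ = 744/(2π), so r ≈ 4.9106 and h = 2r ≈ 9.8211.
S''(r) = 4π + 4·744/r³ > 0, so this is the minimum; S ≈ 454.5306.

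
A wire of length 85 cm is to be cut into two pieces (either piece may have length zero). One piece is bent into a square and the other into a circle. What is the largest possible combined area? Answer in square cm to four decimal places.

574.9472

Let x be the length used for the square. Square side x/4; circle radius (85−x)/(2π).
A(x) = (x/4)² + π·((85−x)/(2π))² = x²/16 + (85−x)²/(4π) for 0 ≤ x ≤ 85. A'(x) = x/8 − (85−x)/(2π) = 0 gives x = 4·85/(π+4) ≈ 47.6084.
A'' > 0, so the interior critical point is a minimum; the maximum is at an endpoint. A(0) = 574.9472 and A(85) = 451.5625, so the largest area is 574.9472.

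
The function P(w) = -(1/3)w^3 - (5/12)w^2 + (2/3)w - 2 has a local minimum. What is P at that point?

P'(w) = -w^2 - (5/6)w + 2/3 = 0 at w = -4/3, 1/2.
Since P''(w) = -2w - 5/6, we get P''(-4/3) = 11/6 > 0 ⇒ local minimum; P''(1/2) = -11/6 < 0 ⇒ local maximum.
Thus P has its local minimum at w = -4/3, with value -230/81.

-230/81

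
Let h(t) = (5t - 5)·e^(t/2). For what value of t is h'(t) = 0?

h'(t) = 5·e^(t/2) + (5t - 5)·(1/2)·e^(t/2) = ((5/2)t + 5/2)·e^(t/2). Since e^(t/2) > 0, the only critical point is t = -1.
h''(-1) has the same sign as 5/2 > 0, so this is a local minimum.
h(-1) = (-10)·e^(-1/2) ≈ -6.0653.

-1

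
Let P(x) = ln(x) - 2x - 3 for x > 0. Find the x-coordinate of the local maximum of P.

P'(x) = 1/x − 2 = 0 gives x = 1/2.
P''(x) = -1/x², which is negative for x > 0, so this is a local maximum.
P(1/2) = 1·ln(1/2) - 1 - 3 ≈ -4.6931.

1/2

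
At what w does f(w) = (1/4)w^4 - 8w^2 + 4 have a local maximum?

f'(w) = w^3 - 16w = 0 at w = -4, 0, 4.
Since f''(w) = 3w^2 - 16, we get f''(-4) = 32 > 0 ⇒ local minimum; f''(0) = -16 < 0 ⇒ local maximum; f''(4) = 32 > 0 ⇒ local minimum.
So the local maximum value is f(0) = 4.

0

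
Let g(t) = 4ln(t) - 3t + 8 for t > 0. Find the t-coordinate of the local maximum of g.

4/3

g'(t) = 4/t − 3 = 0 gives t = 4/3.
g''(t) = -4/t², which is negative for t > 0, so this is a local maximum.
g(4/3) = 4·ln(4/3) - 4 + 8 ≈ 5.1507.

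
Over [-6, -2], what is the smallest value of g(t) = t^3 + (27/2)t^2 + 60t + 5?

-85

Differentiating, g'(t) = 3t^2 + 27t + 60; which vanishes at t = -5 and t = -4.
Evaluating at the critical points and endpoints: g(-6) = -85,  g(-5) = -165/2,  g(-4) = -83,  g(-2) = -69.
Hence the absolute minimum is -85 at t = -6.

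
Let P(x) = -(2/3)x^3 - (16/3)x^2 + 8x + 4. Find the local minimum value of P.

-92

Critical points: P'(x) = -2x^2 - (32/3)x + 8 vanishes at x = -6, 2/3.
Second-derivative test with P''(x) = -4x - 32/3: P''(-6) = 40/3 > 0 ⇒ local minimum; P''(2/3) = -40/3 < 0 ⇒ local maximum.
The local minimum is P(-6) = -92.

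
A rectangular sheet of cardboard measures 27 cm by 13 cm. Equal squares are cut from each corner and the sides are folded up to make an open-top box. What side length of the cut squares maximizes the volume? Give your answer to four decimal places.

With cut size x, the volume is V(x) = x(27 − 2x)(13 − 2x) for 0 < x < 6.5.
V'(x) = 12x^2 − 160x + 351. Setting V'(x) = 0 gives x ≈ 2.7687 (the root in (0, 6.5)).
V''(x) = 24x − 160 is negative there, so this is the maximum; V ≈ 443.4538.

2.7687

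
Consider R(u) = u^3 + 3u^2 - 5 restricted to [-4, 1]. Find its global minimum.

The derivative is 3u^2 + 6u, which vanishes at u = -2 and u = 0.
Candidates: R(-4) = -21; R(-2) = -1; R(0) = -5; R(1) = -1.
The minimum over the interval is -21, attained at u = -4.

-21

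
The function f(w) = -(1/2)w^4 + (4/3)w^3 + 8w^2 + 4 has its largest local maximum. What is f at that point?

f'(w) = -2w^3 + 4w^2 + 16w. Setting f'(w) = 0 gives w ∈ {-2, 0, 4}.
Second-derivative test with f''(w) = -6w^2 + 8w + 16: f''(-2) = -24 < 0 ⇒ local maximum; f''(0) = 16 > 0 ⇒ local minimum; f''(4) = -48 < 0 ⇒ local maximum.
The largest local maximum is f(4) = 268/3.

268/3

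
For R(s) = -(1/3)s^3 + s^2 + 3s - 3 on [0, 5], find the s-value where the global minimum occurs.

Differentiating, R'(s) = -s^2 + 2s + 3; whose only zero in [0, 5] is s = 3.
Evaluating at the critical points and endpoints: R(0) = -3,  R(3) = 6,  R(5) = -14/3.
The minimum over the interval is -14/3, attained at s = 5.

5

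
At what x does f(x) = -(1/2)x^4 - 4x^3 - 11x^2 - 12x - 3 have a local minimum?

-2

f'(x) = -2x^3 - 12x^2 - 22x - 12. Setting f'(x) = 0 gives x ∈ {-3, -2, -1}.
f''(x) = -6x^2 - 24x - 22. f''(-3) = -4 < 0 ⇒ local maximum; f''(-2) = 2 > 0 ⇒ local minimum; f''(-1) = -4 < 0 ⇒ local maximum.
The local minimum is f(-2) = 1.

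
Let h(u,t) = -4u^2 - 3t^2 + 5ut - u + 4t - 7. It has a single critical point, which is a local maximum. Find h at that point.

-114/23

∂h/∂u = -8u + 5t - 1 = 0 and ∂h/∂t = 5u - 6t + 4 = 0, so (u, t) = (14/23, 27/23).
The Hessian has h_{uu} = -8, h_{tt} = -6, h_{ut} = 5, giving D = 23 > 0 with h_{uu} < 0, so the point is a local maximum.
h(14/23, 27/23) = -114/23.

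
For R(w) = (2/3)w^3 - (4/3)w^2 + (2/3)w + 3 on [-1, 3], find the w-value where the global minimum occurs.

R'(w) = 2w^2 - (8/3)w + 2/3, which vanishes at w = 1/3 and w = 1.
Candidates: R(-1) = 1/3,  R(1/3) = 251/81,  R(1) = 3,  R(3) = 11.
Hence the absolute minimum is 1/3 at w = -1.

-1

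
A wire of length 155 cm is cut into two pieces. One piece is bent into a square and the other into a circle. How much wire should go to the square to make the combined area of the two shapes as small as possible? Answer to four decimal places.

Let x be the length used for the square. Square side x/4; circle radius (155−x)/(2π).
A(x) = (x/4)² + π·((155−x)/(2π))² = x²/16 + (155−x)²/(4π) for 0 ≤ x ≤ 155. A'(x) = x/8 − (155−x)/(2π) = 0 gives x = 4·155/(π+4) ≈ 86.8154.
A'' = 1/8 + 1/(2π) > 0, so this gives the minimum combined area; x ≈ 86.8154 cm to the square.

86.8154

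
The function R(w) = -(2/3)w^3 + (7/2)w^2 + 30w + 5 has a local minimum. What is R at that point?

-905/24

R'(w) = -2w^2 + 7w + 30. Setting R'(w) = 0 gives w ∈ {-5/2, 6}.
Since R''(w) = -4w + 7, we get R''(-5/2) = 17 > 0 ⇒ local minimum; R''(6) = -17 < 0 ⇒ local maximum.
Thus R has its local minimum at w = -5/2, with value -905/24.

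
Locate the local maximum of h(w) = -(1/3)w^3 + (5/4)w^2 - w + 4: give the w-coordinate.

2

h'(w) = -w^2 + (5/2)w - 1. Setting h'(w) = 0 gives w ∈ {1/2, 2}.
h''(w) = -2w + 5/2. h''(1/2) = 3/2 > 0 ⇒ local minimum; h''(2) = -3/2 < 0 ⇒ local maximum.
The local maximum is h(2) = 13/3.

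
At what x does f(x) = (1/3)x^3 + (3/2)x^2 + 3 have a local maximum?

-3

f'(x) = x^2 + 3x. Setting f'(x) = 0 gives x ∈ {-3, 0}.
Second-derivative test with f''(x) = 2x + 3: f''(-3) = -3 < 0 ⇒ local maximum; f''(0) = 3 > 0 ⇒ local minimum.
So the local maximum value is f(-3) = 15/2.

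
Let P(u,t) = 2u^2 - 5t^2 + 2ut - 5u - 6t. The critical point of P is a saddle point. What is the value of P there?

-113/44

∂P/∂u = 4u + 2t - 5 = 0 and ∂P/∂t = 2u - 10t - 6 = 0, so (u, t) = (31/22, -7/22).
The Hessian has P_{uu} = 4, P_{tt} = -10, P_{ut} = 2, giving D = -44 < 0, so the point is a saddle point.
P(31/22, -7/22) = -113/44.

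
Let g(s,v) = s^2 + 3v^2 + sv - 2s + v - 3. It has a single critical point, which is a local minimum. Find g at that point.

∂g/∂s = 2s + v - 2 = 0 and ∂g/∂v = s + 6v + 1 = 0, so (s, v) = (13/11, -4/11).
The Hessian has g_{ss} = 2, g_{vv} = 6, g_{sv} = 1, giving D = 11 > 0 with g_{ss} > 0, so the point is a local minimum.
g(13/11, -4/11) = -48/11.

-48/11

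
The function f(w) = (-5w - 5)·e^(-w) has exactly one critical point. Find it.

f'(w) = (-5)·e^(-w) + (-5w - 5)·(-1)·e^(-w) = (5w)·e^(-w). Since e^(-w) > 0, the only critical point is w = 0.
f''(0) has the same sign as 5 > 0, so this is a local minimum.
f(0) = (-5)·e^(0) ≈ -5.0000.

0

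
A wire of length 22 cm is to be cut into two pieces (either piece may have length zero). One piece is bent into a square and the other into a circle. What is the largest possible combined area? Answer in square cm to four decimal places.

38.5155

Let x be the length used for the square. Square side x/4; circle radius (22−x)/(2π).
A(x) = (x/4)² + π·((22−x)/(2π))² = x²/16 + (22−x)²/(4π) for 0 ≤ x ≤ 22. A'(x) = x/8 − (22−x)/(2π) = 0 gives x = 4·22/(π+4) ≈ 12.3222.
A'' > 0, so the interior critical point is a minimum; the maximum is at an endpoint. A(0) = 38.5155 and A(22) = 30.2500, so the largest area is 38.5155.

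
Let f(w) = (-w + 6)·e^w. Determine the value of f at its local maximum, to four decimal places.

f'(w) = (-1)·e^w + (-w + 6)·1·e^w = (-w + 5)·e^w. Since e^w > 0, the only critical point is w = 5.
f''(5) has the same sign as -1 < 0, so this is a local maximum.
f(5) = (1)·e^(5) ≈ 148.4132.

148.4132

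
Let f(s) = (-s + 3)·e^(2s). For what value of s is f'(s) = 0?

5/2

Differentiating with the product rule gives f'(s) = (-2s + 5)·e^(2s). Since e^(2s) > 0, the only critical point is s = 5/2.
f''(5/2) has the same sign as -2 < 0, so this is a local maximum.
f(5/2) = (1/2)·e^(5) ≈ 74.2066.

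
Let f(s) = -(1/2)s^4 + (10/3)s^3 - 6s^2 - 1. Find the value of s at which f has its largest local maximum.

f'(s) = -2s^3 + 10s^2 - 12s. Setting f'(s) = 0 gives s ∈ {0, 2, 3}.
Second-derivative test with f''(s) = -6s^2 + 20s - 12: f''(0) = -12 < 0 ⇒ local maximum; f''(2) = 4 > 0 ⇒ local minimum; f''(3) = -6 < 0 ⇒ local maximum.
So the largest local maximum value is f(0) = -1.

0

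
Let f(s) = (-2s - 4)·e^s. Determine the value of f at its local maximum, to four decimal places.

0.0996

Differentiating with the product rule gives f'(s) = (-2s - 6)·e^s. Since e^s > 0, the only critical point is s = -3.
f''(-3) has the same sign as -2 < 0, so this is a local maximum.
f(-3) = (2)·e^(-3) ≈ 0.0996.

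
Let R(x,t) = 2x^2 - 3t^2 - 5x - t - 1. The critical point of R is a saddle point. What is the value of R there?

∂R/∂x = 4x - 5 = 0 and ∂R/∂t = -6t - 1 = 0, so (x, t) = (5/4, -1/6).
The Hessian has R_{xx} = 4, R_{tt} = -6, R_{xt} = 0, giving D = -24 < 0, so the point is a saddle point.
R(5/4, -1/6) = -97/24.

-97/24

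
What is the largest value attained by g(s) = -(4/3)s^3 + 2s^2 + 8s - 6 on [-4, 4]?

g'(s) = -4s^2 + 4s + 8, which vanishes at s = -1 and s = 2.
Candidates: g(-4) = 238/3, g(-1) = -32/3, g(2) = 22/3, g(4) = -82/3.
The maximum over the interval is 238/3, attained at s = -4.

238/3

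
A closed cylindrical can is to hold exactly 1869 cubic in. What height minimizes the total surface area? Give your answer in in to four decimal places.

13.3508

With radius r and height h, πr²h = 1869 so h = 1869/(πr²), and S(r) = 2πr² + 2πrh = 2πr² + 2·1869/r.
S'(r) = 4πr − 2·1869/r² = 0 ⇒ r³ = 1869/(2π), so r ≈ 6.6754 and h = 2r ≈ 13.3508.
S''(r) = 4π + 4·1869/r³ > 0, so this is the minimum; S ≈ 839.9512.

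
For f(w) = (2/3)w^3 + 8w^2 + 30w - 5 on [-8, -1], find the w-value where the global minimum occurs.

-8

The derivative is 2w^2 + 16w + 30, which vanishes at w = -5 and w = -3.
Evaluating at the critical points and endpoints: f(-8) = -223/3, f(-5) = -115/3, f(-3) = -41, f(-1) = -83/3.
The minimum over the interval is -223/3, attained at w = -8.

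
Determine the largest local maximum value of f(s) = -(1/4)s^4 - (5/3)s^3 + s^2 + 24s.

Critical points: f'(s) = -s^3 - 5s^2 + 2s + 24 vanishes at s = -4, -3, 2.
f''(s) = -3s^2 - 10s + 2. f''(-4) = -6 < 0 ⇒ local maximum; f''(-3) = 5 > 0 ⇒ local minimum; f''(2) = -30 < 0 ⇒ local maximum.
So the largest local maximum value is f(2) = 104/3.

104/3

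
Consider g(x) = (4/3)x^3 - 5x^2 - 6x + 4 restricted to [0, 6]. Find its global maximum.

Differentiating, g'(x) = 4x^2 - 10x - 6; whose only zero in [0, 6] is x = 3.
Evaluating at the critical points and endpoints: g(0) = 4, g(3) = -23, g(6) = 76.
The maximum over the interval is 76, attained at x = 6.

76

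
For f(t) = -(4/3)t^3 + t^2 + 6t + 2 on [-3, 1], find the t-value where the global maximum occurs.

f'(t) = -4t^2 + 2t + 6, whose only zero in [-3, 1] is t = -1.
Evaluating at the critical points and endpoints: f(-3) = 29; f(-1) = -5/3; f(1) = 23/3.
The maximum over the interval is 29, attained at t = -3.

-3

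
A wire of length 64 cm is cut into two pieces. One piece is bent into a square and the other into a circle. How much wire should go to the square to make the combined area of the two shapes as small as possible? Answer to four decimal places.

35.8463

Let x be the length used for the square. Square side x/4; circle radius (64−x)/(2π).
A(x) = (x/4)² + π·((64−x)/(2π))² = x²/16 + (64−x)²/(4π) for 0 ≤ x ≤ 64. A'(x) = x/8 − (64−x)/(2π) = 0 gives x = 4·64/(π+4) ≈ 35.8463.
A'' = 1/8 + 1/(2π) > 0, so this gives the minimum combined area; x ≈ 35.8463 cm to the square.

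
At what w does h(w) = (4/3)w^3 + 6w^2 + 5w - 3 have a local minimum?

-1/2

h'(w) = 4w^2 + 12w + 5. Setting h'(w) = 0 gives w ∈ {-5/2, -1/2}.
Since h''(w) = 8w + 12, we get h''(-5/2) = -8 < 0 ⇒ local maximum; h''(-1/2) = 8 > 0 ⇒ local minimum.
The local minimum is h(-1/2) = -25/6.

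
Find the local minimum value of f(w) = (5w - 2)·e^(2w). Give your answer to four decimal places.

By the product rule, f'(w) = (10w + 1)·e^(2w). Since e^(2w) > 0, the only critical point is w = -1/10.
f''(-1/10) has the same sign as 10 > 0, so this is a local minimum.
f(-1/10) = (-5/2)·e^(-1/5) ≈ -2.0468.

-2.0468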